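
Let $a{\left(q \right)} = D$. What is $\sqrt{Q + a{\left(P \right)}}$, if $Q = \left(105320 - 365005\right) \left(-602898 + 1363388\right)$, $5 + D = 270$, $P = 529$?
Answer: $i \sqrt{197487845385} \approx 4.444 \cdot 10^{5} i$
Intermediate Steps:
$D = 265$ ($D = -5 + 270 = 265$)
$a{\left(q \right)} = 265$
$Q = -197487845650$ ($Q = \left(-259685\right) 760490 = -197487845650$)
$\sqrt{Q + a{\left(P \right)}} = \sqrt{-197487845650 + 265} = \sqrt{-197487845385} = i \sqrt{197487845385}$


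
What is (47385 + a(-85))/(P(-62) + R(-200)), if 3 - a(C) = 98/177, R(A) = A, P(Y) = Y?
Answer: -4193789/23187 ≈ -180.87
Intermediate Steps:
a(C) = 433/177 (a(C) = 3 - 98/177 = 433/177)
(47385 + a(-85))/(P(-62) + R(-200)) = (47385 + 433/177)/(-62 - 200) = (8387578/177)/(-262) = (8387578/177)*(-1/262) = -4193789/23187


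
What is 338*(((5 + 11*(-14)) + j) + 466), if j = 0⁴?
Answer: 107146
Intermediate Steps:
j = 0
338*(((5 + 11*(-14)) + j) + 466) = 338*(((5 + 11*(-14)) + 0) + 466) = 338*(((5 - 154) + 0) + 466) = 338*((-149 + 0) + 466) = 338*(-149 + 466) = 338*317 = 107146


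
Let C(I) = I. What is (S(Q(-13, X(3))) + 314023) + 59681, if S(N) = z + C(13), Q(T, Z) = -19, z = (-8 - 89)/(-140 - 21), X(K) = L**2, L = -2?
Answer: 60168534/161 ≈ 3.7372e+5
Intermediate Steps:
X(K) = 4 (X(K) = (-2)**2 = 4)
z = 97/161 (z = -97/(-161) = -97*(-1/161) = 97/161 ≈ 0.60248)
S(N) = 2190/161 (S(N) = 97/161 + 13 = 2190/161)
(S(Q(-13, X(3))) + 314023) + 59681 = (2190/161 + 314023) + 59681 = 50559893/161 + 59681 = 60168534/161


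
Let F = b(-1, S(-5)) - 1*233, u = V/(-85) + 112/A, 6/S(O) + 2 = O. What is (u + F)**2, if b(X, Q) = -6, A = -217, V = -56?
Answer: 396130513321/6943225 ≈ 57053.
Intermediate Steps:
S(O) = 6/(-2 + O)
u = 376/2635 (u = -56/(-85) + 112/(-217) = -56*(-1/85) + 112*(-1/217) = 56/85 - 16/31 = 376/2635 ≈ 0.14269)
F = -239 (F = -6 - 1*233 = -6 - 233 = -239)
(u + F)**2 = (376/2635 - 239)**2 = (-629389/2635)**2 = 396130513321/6943225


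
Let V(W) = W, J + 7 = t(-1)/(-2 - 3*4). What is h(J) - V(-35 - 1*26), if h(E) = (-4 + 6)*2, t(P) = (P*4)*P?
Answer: 65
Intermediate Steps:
t(P) = 4*P² (t(P) = (4*P)*P = 4*P²)
J = -51/7 (J = -7 + (4*(-1)²)/(-2 - 3*4) = -7 + (4*1)/(-2 - 12) = -7 + 4/(-14) = -7 + 4*(-1/14) = -7 - 2/7 = -51/7 ≈ -7.2857)
h(E) = 4 (h(E) = 2*2 = 4)
h(J) - V(-35 - 1*26) = 4 - (-35 - 1*26) = 4 - (-35 - 26) = 4 - 1*(-61) = 4 + 61 = 65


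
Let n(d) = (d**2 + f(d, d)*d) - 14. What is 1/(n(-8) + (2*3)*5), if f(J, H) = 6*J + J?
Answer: 1/528 ≈ 0.0018939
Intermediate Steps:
f(J, H) = 7*J
n(d) = -14 + 8*d**2 (n(d) = (d**2 + (7*d)*d) - 14 = (d**2 + 7*d**2) - 14 = 8*d**2 - 14 = -14 + 8*d**2)
1/(n(-8) + (2*3)*5) = 1/((-14 + 8*(-8)**2) + (2*3)*5) = 1/((-14 + 8*64) + 6*5) = 1/((-14 + 512) + 30) = 1/(498 + 30) = 1/528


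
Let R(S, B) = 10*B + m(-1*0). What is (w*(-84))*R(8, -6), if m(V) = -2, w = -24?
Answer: -124992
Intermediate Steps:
R(S, B) = -2 + 10*B (R(S, B) = 10*B - 2 = -2 + 10*B)
(w*(-84))*R(8, -6) = (-24*(-84))*(-2 + 10*(-6)) = 2016*(-2 - 60) = 2016*(-62) = -124992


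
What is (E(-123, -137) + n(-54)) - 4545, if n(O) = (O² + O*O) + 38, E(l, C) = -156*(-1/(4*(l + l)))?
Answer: 108637/82 ≈ 1324.8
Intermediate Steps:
E(l, C) = 39/(2*l) (E(l, C) = -156*(-1/(8*l)) = -(-39)/(2*l) = 39/(2*l))
n(O) = 38 + 2*O² (n(O) = (O² + O²) + 38 = 2*O² + 38 = 38 + 2*O²)
(E(-123, -137) + n(-54)) - 4545 = ((39/2)/(-123) + (38 + 2*(-54)²)) - 4545 = ((39/2)*(-1/123) + (38 + 2*2916)) - 4545 = (-13/82 + (38 + 5832)) - 4545 = (-13/82 + 5870) - 4545 = 481327/82 - 4545 = 108637/82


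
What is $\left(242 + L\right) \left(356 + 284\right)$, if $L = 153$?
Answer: $252800$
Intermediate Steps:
$\left(242 + L\right) \left(356 + 284\right) = \left(242 + 153\right) \left(356 + 284\right) = 395 \cdot 640 = 252800$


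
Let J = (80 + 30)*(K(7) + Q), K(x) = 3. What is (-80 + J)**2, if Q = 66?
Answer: 56400100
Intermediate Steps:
J = 7590 (J = (80 + 30)*(3 + 66) = 110*69 = 7590)
(-80 + J)**2 = (-80 + 7590)**2 = 7510**2 = 56400100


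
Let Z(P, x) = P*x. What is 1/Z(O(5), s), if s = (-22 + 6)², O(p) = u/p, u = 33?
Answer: 5/8448 ≈ 0.00059186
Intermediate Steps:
O(p) = 33/p
s = 256 (s = (-16)² = 256)
1/Z(O(5), s) = 1/((33/5)*256) = 1/(8448/5) = 5/8448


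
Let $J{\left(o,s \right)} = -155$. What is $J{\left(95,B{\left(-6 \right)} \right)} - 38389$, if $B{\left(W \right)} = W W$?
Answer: $-38544$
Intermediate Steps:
$B{\left(W \right)} = W^{2}$
$J{\left(95,B{\left(-6 \right)} \right)} - 38389 = -155 - 38389 = -38544$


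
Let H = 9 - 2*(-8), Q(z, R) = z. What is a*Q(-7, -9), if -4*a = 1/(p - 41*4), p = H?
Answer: -7/556 ≈ -0.012590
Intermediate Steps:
H = 25 (H = 9 + 16 = 25)
p = 25
a = 1/556 (a = -1/(4*(25 - 41*4)) = -1/(4*(25 - 164)) = -¼/(-139) = -¼*(-1/139) = 1/556 ≈ 0.0017986)
a*Q(-7, -9) = (1/556)*(-7) = -7/556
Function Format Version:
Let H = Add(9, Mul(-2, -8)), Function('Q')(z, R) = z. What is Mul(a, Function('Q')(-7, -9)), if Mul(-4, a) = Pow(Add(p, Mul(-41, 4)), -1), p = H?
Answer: Rational(-7, 556) ≈ -0.012590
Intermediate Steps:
H = 25 (H = Add(9, 16) = 25)
p = 25
a = Rational(1, 556) (a = Mul(Rational(-1, 4), Pow(Add(25, Mul(-41, 4)), -1)) = Mul(Rational(-1, 4), Pow(Add(25, -164), -1)) = Mul(Rational(-1, 4), Pow(-139, -1)) = Mul(Rational(-1, 4), Rational(-1, 139)) = Rational(1, 556) ≈ 0.0017986)
Mul(a, Function('Q')(-7, -9)) = Mul(Rational(1, 556), -7) = Rational(-7, 556)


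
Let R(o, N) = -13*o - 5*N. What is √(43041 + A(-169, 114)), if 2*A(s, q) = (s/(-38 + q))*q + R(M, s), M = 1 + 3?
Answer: √173243/2 ≈ 208.11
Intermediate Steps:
M = 4
A(s, q) = -26 - 5*s/2 + q*s/(2*(-38 + q)) (A(s, q) = ((s/(-38 + q))*q + (-13*4 - 5*s))/2 = ((s/(-38 + q))*q + (-52 - 5*s))/2 = (q*s/(-38 + q) + (-52 - 5*s))/2 = (-52 - 5*s + q*s/(-38 + q))/2 = -26 - 5*s/2 + q*s/(2*(-38 + q)))
√(43041 + A(-169, 114)) = √(43041 + (988 - 26*114 + 95*(-169) - 2*114*(-169))/(-38 + 114)) = √(43041 + (988 - 2964 - 16055 + 38532)/76) = √(43041 + (1/76)*20501) = √(43041 + 1079/4) = √(173243/4) = √173243/2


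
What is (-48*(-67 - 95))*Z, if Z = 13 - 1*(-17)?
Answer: 233280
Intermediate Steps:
Z = 30 (Z = 13 + 17 = 30)
(-48*(-67 - 95))*Z = -48*(-67 - 95)*30 = -48*(-162)*30 = 7776*30 = 233280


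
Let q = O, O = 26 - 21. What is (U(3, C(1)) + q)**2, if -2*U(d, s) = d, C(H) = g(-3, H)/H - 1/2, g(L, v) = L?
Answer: 49/4 ≈ 12.250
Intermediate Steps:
O = 5
C(H) = -1/2 - 3/H (C(H) = -3/H - 1/2 = -1/2 - 3/H)
U(d, s) = -d/2
q = 5
(U(3, C(1)) + q)**2 = (-1/2*3 + 5)**2 = (-3/2 + 5)**2 = (7/2)**2 = 49/4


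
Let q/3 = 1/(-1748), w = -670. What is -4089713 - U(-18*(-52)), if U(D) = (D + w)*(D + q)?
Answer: -199579673/46 ≈ -4.3387e+6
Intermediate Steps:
q = -3/1748 (q = 3/(-1748) = 3*(-1/1748) = -3/1748 ≈ -0.0017162)
U(D) = (-670 + D)*(-3/1748 + D) (U(D) = (D - 670)*(D - 3/1748) = (-670 + D)*(-3/1748 + D))
-4089713 - U(-18*(-52)) = -4089713 - (1005/874 + (-18*(-52))**2 - (-10540467)*(-52)/874) = -4089713 - (1005/874 + 936**2 - 1171163/1748*936) = -4089713 - (1005/874 + 876096 - 274052142/437) = -4089713 - 1*11452875/46 = -4089713 - 11452875/46 = -199579673/46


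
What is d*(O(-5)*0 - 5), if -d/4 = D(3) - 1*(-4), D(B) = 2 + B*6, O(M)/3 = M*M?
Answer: 480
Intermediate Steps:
O(M) = 3*M² (O(M) = 3*(M*M) = 3*M²)
D(B) = 2 + 6*B
d = -96 (d = -4*((2 + 6*3) - 1*(-4)) = -4*((2 + 18) + 4) = -4*(20 + 4) = -4*24 = -96)
d*(O(-5)*0 - 5) = -96*((3*(-5)²)*0 - 5) = -96*((3*25)*0 - 5) = -96*(75*0 - 5) = -96*(0 - 5) = -96*(-5) = 480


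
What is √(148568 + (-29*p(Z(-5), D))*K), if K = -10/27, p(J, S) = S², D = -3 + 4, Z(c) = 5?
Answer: √12034878/9 ≈ 385.46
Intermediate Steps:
D = 1
K = -10/27 (K = -10*1/27 = -10/27 ≈ -0.37037)
√(148568 + (-29*p(Z(-5), D))*K) = √(148568 - 29*1²*(-10/27)) = √(148568 - 29*1*(-10/27)) = √(148568 - 29*(-10/27)) = √(148568 + 290/27) = √(4011626/27) = √12034878/9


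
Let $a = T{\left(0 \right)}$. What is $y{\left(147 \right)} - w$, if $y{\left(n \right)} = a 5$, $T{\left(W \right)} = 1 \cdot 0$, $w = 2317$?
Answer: $-2317$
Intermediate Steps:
$T{\left(W \right)} = 0$
$a = 0$
$y{\left(n \right)} = 0$ ($y{\left(n \right)} = 0 \cdot 5 = 0$)
$y{\left(147 \right)} - w = 0 - 2317 = -2317$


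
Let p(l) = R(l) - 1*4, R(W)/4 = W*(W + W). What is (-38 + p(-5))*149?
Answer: 23542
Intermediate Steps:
R(W) = 8*W**2 (R(W) = 4*(W*(W + W)) = 4*(W*(2*W)) = 4*(2*W**2) = 8*W**2)
p(l) = -4 + 8*l**2 (p(l) = 8*l**2 - 1*4 = 8*l**2 - 4 = -4 + 8*l**2)
(-38 + p(-5))*149 = (-38 + (-4 + 8*(-5)**2))*149 = (-38 + (-4 + 8*25))*149 = (-38 + (-4 + 200))*149 = (-38 + 196)*149 = 158*149 = 23542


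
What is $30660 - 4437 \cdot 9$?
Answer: $-9273$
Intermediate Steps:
$30660 - 4437 \cdot 9 = 30660 - 39933 = -9273$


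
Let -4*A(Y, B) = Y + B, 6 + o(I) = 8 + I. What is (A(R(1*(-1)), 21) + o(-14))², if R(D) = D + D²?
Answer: 4761/16 ≈ 297.56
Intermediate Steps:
o(I) = 2 + I (o(I) = -6 + (8 + I) = 2 + I)
A(Y, B) = -B/4 - Y/4 (A(Y, B) = -(Y + B)/4 = -(B + Y)/4 = -B/4 - Y/4)
(A(R(1*(-1)), 21) + o(-14))² = ((-¼*21 - 1*(-1)*(1 + 1*(-1))/4) + (2 - 14))² = ((-21/4 - (-1)*(1 - 1)/4) - 12)² = ((-21/4 - (-1)*0/4) - 12)² = ((-21/4 - ¼*0) - 12)² = ((-21/4 + 0) - 12)² = (-21/4 - 12)² = (-69/4)² = 4761/16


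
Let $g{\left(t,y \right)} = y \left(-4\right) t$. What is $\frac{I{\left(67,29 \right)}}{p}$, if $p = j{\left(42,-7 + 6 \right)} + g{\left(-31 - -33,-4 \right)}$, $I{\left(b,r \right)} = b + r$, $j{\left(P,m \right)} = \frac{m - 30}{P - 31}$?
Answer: $\frac{352}{107} \approx 3.2897$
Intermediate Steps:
$g{\left(t,y \right)} = - 4 t y$ ($g{\left(t,y \right)} = - 4 y t = - 4 t y$)
$j{\left(P,m \right)} = \frac{-30 + m}{-31 + P}$
$p = \frac{321}{11}$ ($p = \frac{-30 + \left(-7 + 6\right)}{-31 + 42} - 4 \left(-31 - -33\right) \left(-4\right) = \frac{-30 - 1}{11} - 4 \left(-31 + 33\right) \left(-4\right) = \frac{1}{11} \left(-31\right) - 8 \left(-4\right) = - \frac{31}{11} + 32 = \frac{321}{11} \approx 29.182$)
$\frac{I{\left(67,29 \right)}}{p} = \frac{67 + 29}{\frac{321}{11}} = 96 \cdot \frac{11}{321} = \frac{352}{107}$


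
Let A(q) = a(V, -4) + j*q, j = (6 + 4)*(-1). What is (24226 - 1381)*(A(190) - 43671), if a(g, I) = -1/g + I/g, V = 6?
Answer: -2082177065/2 ≈ -1.0411e+9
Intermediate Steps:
j = -10 (j = 10*(-1) = -10)
A(q) = -⅚ - 10*q (A(q) = (-1 - 4)/6 - 10*q = (⅙)*(-5) - 10*q = -⅚ - 10*q)
(24226 - 1381)*(A(190) - 43671) = (24226 - 1381)*((-⅚ - 10*190) - 43671) = 22845*((-⅚ - 1900) - 43671) = 22845*(-11405/6 - 43671) = 22845*(-273431/6) = -2082177065/2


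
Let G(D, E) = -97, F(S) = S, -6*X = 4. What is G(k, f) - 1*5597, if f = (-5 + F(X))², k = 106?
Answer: -5694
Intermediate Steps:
X = -⅔ (X = -⅙*4 = -⅔ ≈ -0.66667)
f = 289/9 (f = (-5 - ⅔)² = (-17/3)² = 289/9 ≈ 32.111)
G(k, f) - 1*5597 = -97 - 1*5597 = -97 - 5597 = -5694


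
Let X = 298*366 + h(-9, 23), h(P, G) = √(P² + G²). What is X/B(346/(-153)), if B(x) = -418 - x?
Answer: -4171851/15902 - 153*√610/63608 ≈ -262.41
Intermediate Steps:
h(P, G) = √(G² + P²)
X = 109068 + √610 (X = 298*366 + √(23² + (-9)²) = 109068 + √(529 + 81) = 109068 + √610 ≈ 1.0909e+5)
X/B(346/(-153)) = (109068 + √610)/(-418 - 346/(-153)) = (109068 + √610)/(-418 - 346*(-1)/153) = (109068 + √610)/(-418 - 1*(-346/153)) = (109068 + √610)/(-418 + 346/153) = (109068 + √610)/(-63608/153) = (109068 + √610)*(-153/63608) = -4171851/15902 - 153*√610/63608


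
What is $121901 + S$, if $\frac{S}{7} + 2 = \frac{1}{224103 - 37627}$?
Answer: $\frac{22729000219}{186476} \approx 1.2189 \cdot 10^{5}$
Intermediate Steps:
$S = - \frac{2610657}{186476}$ ($S = -14 + \frac{7}{224103 - 37627} = -14 + \frac{7}{186476} = - \frac{2610657}{186476} \approx -14.0$)
$121901 + S = 121901 - \frac{2610657}{186476} = \frac{22729000219}{186476}$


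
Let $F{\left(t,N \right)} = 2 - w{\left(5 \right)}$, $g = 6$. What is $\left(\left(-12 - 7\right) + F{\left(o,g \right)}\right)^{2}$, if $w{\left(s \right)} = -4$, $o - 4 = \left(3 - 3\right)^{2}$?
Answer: $169$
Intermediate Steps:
$o = 4$ ($o = 4 + \left(3 - 3\right)^{2} = 4 + 0^{2} = 4 + 0 = 4$)
$F{\left(t,N \right)} = 6$ ($F{\left(t,N \right)} = 2 - -4 = 2 + 4 = 6$)
$\left(\left(-12 - 7\right) + F{\left(o,g \right)}\right)^{2} = \left(\left(-12 - 7\right) + 6\right)^{2} = \left(-19 + 6\right)^{2} = \left(-13\right)^{2} = 169$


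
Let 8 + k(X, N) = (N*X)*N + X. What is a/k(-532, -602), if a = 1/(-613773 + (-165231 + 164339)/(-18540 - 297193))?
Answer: 315733/37362298442014270556 ≈ 8.4506e-15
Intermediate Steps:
k(X, N) = -8 + X + X*N**2 (k(X, N) = -8 + ((N*X)*N + X) = -8 + (X*N**2 + X) = -8 + (X + X*N**2) = -8 + X + X*N**2)
a = -315733/193788389717 (a = 1/(-613773 - 892/(-315733)) = 1/(-613773 - 892*(-1/315733)) = 1/(-613773 + 892/315733) = 1/(-193788389717/315733) = -315733/193788389717 ≈ -1.6293e-6)
a/k(-532, -602) = -315733/(193788389717*(-8 - 532 - 532*(-602)**2)) = -315733/(193788389717*(-8 - 532 - 532*362404)) = -315733/(193788389717*(-8 - 532 - 192798928)) = -315733/193788389717/(-192799468) = -315733/193788389717*(-1/192799468) = 315733/37362298442014270556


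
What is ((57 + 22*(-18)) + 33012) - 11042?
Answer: 21631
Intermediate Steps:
((57 + 22*(-18)) + 33012) - 11042 = ((57 - 396) + 33012) - 11042 = (-339 + 33012) - 11042 = 32673 - 11042 = 21631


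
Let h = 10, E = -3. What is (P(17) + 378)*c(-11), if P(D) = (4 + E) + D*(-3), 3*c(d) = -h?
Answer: -3280/3 ≈ -1093.3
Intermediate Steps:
c(d) = -10/3 (c(d) = (-1*10)/3 = (⅓)*(-10) = -10/3)
P(D) = 1 - 3*D (P(D) = (4 - 3) + D*(-3) = 1 - 3*D)
(P(17) + 378)*c(-11) = ((1 - 3*17) + 378)*(-10/3) = ((1 - 51) + 378)*(-10/3) = (-50 + 378)*(-10/3) = 328*(-10/3) = -3280/3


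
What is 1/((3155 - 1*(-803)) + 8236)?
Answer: 1/12194 ≈ 8.2007e-5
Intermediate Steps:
1/((3155 - 1*(-803)) + 8236) = 1/((3155 + 803) + 8236) = 1/(3958 + 8236) = 1/12194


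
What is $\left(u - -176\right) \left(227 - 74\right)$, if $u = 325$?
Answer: $76653$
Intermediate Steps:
$\left(u - -176\right) \left(227 - 74\right) = \left(325 - -176\right) \left(227 - 74\right) = \left(325 + 176\right) 153 = 501 \cdot 153 = 76653$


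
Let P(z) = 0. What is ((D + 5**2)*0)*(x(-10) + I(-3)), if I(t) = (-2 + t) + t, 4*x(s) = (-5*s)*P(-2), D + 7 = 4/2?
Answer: 0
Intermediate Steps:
D = -5 (D = -7 + 4/2 = -7 + 4*(1/2) = -7 + 2 = -5)
x(s) = 0 (x(s) = (-5*s*0)/4 = (1/4)*0 = 0)
I(t) = -2 + 2*t
((D + 5**2)*0)*(x(-10) + I(-3)) = ((-5 + 5**2)*0)*(0 + (-2 + 2*(-3))) = ((-5 + 25)*0)*(0 + (-2 - 6)) = (20*0)*(0 - 8) = 0*(-8) = 0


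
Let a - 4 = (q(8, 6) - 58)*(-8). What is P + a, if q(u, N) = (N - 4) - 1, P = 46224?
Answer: 46684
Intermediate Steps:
q(u, N) = -5 + N (q(u, N) = (-4 + N) - 1 = -5 + N)
a = 460 (a = 4 + ((-5 + 6) - 58)*(-8) = 4 + (1 - 58)*(-8) = 4 - 57*(-8) = 4 + 456 = 460)
P + a = 46224 + 460 = 46684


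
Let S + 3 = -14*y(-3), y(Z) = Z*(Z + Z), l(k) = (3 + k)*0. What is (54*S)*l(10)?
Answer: 0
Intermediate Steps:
l(k) = 0
y(Z) = 2*Z² (y(Z) = Z*(2*Z) = 2*Z²)
S = -255 (S = -3 - 28*(-3)² = -3 - 28*9 = -3 - 14*18 = -3 - 252 = -255)
(54*S)*l(10) = (54*(-255))*0 = -13770*0 = 0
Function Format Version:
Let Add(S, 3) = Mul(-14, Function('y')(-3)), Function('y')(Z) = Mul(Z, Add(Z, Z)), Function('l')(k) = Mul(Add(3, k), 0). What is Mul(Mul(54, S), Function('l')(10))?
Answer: 0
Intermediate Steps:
Function('l')(k) = 0
Function('y')(Z) = Mul(2, Pow(Z, 2)) (Function('y')(Z) = Mul(Z, Mul(2, Z)) = Mul(2, Pow(Z, 2)))
S = -255 (S = Add(-3, Mul(-14, Mul(2, Pow(-3, 2)))) = Add(-3, Mul(-14, Mul(2, 9))) = Add(-3, Mul(-14, 18)) = Add(-3, -252) = -255)
Mul(Mul(54, S), Function('l')(10)) = Mul(Mul(54, -255), 0) = Mul(-13770, 0) = 0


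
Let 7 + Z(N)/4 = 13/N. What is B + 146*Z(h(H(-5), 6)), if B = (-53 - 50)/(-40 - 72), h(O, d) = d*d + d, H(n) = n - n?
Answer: -1312523/336 ≈ -3906.3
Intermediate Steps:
H(n) = 0
h(O, d) = d + d² (h(O, d) = d² + d = d + d²)
Z(N) = -28 + 52/N (Z(N) = -28 + 4*(13/N) = -28 + 52/N)
B = 103/112 (B = -103/(-112) = -103*(-1/112) = 103/112 ≈ 0.91964)
B + 146*Z(h(H(-5), 6)) = 103/112 + 146*(-28 + 52/((6*(1 + 6)))) = 103/112 + 146*(-28 + 52/((6*7))) = 103/112 + 146*(-28 + 52/42) = 103/112 + 146*(-28 + 52*(1/42)) = 103/112 + 146*(-28 + 26/21) = 103/112 + 146*(-562/21) = 103/112 - 82052/21 = -1312523/336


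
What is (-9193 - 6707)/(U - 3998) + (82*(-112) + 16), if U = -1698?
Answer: -13051257/1424 ≈ -9165.2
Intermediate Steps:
(-9193 - 6707)/(U - 3998) + (82*(-112) + 16) = (-9193 - 6707)/(-1698 - 3998) + (82*(-112) + 16) = -15900/(-5696) + (-9184 + 16) = -15900*(-1/5696) - 9168 = 3975/1424 - 9168 = -13051257/1424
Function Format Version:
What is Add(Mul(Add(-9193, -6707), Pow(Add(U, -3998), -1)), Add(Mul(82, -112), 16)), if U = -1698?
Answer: Rational(-13051257, 1424) ≈ -9165.2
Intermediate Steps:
Add(Mul(Add(-9193, -6707), Pow(Add(U, -3998), -1)), Add(Mul(82, -112), 16)) = Add(Mul(Add(-9193, -6707), Pow(Add(-1698, -3998), -1)), Add(Mul(82, -112), 16)) = Add(Mul(-15900, Pow(-5696, -1)), Add(-9184, 16)) = Add(Mul(-15900, Rational(-1, 5696)), -9168) = Add(Rational(3975, 1424), -9168) = Rational(-13051257, 1424)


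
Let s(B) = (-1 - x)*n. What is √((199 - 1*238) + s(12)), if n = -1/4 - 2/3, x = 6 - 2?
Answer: I*√1239/6 ≈ 5.8666*I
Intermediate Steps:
x = 4
n = -11/12 (n = -1*¼ - 2*⅓ = -¼ - ⅔ = -11/12 ≈ -0.91667)
s(B) = 55/12 (s(B) = (-1 - 1*4)*(-11/12) = (-1 - 4)*(-11/12) = -5*(-11/12) = 55/12)
√((199 - 1*238) + s(12)) = √((199 - 1*238) + 55/12) = √((199 - 238) + 55/12) = √(-39 + 55/12) = √(-413/12) = I*√1239/6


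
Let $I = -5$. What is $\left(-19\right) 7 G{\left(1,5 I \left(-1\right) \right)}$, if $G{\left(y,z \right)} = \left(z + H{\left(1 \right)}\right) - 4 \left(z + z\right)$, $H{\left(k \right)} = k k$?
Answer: $23142$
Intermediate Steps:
$H{\left(k \right)} = k^{2}$
$G{\left(y,z \right)} = 1 - 7 z$ ($G{\left(y,z \right)} = \left(z + 1^{2}\right) - 4 \left(z + z\right) = \left(z + 1\right) - 4 \cdot 2 z = \left(1 + z\right) - 8 z = 1 - 7 z$)
$\left(-19\right) 7 G{\left(1,5 I \left(-1\right) \right)} = \left(-19\right) 7 \left(1 - 7 \cdot 5 \left(-5\right) \left(-1\right)\right) = - 133 \left(1 - 7 \left(\left(-25\right) \left(-1\right)\right)\right) = - 133 \left(1 - 175\right) = \left(-133\right) \left(-174\right) = 23142$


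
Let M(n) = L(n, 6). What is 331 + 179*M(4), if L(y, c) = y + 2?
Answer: 1405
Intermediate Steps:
L(y, c) = 2 + y
M(n) = 2 + n
331 + 179*M(4) = 331 + 179*(2 + 4) = 331 + 179*6 = 331 + 1074 = 1405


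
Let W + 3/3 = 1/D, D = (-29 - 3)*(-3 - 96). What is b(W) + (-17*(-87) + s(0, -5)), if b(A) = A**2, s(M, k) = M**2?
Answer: 14853605185/10036224 ≈ 1480.0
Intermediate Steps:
D = 3168 (D = -32*(-99) = 3168)
W = -3167/3168 (W = -1 + 1/3168 = -3167/3168 ≈ -0.99968)
b(W) + (-17*(-87) + s(0, -5)) = (-3167/3168)**2 + (-17*(-87) + 0**2) = 10029889/10036224 + (1479 + 0) = 10029889/10036224 + 1479 = 14853605185/10036224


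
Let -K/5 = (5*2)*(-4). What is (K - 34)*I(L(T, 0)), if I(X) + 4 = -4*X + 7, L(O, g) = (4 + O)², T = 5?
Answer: -53286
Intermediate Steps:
K = 200 (K = -5*5*2*(-4) = -50*(-4) = -5*(-40) = 200)
I(X) = 3 - 4*X (I(X) = -4 + (-4*X + 7) = -4 + (7 - 4*X) = 3 - 4*X)
(K - 34)*I(L(T, 0)) = (200 - 34)*(3 - 4*(4 + 5)²) = 166*(3 - 4*9²) = 166*(3 - 4*81) = 166*(3 - 324) = 166*(-321) = -53286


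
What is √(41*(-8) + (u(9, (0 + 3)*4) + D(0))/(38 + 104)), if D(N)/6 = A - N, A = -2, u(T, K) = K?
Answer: 2*I*√82 ≈ 18.111*I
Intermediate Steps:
D(N) = -12 - 6*N (D(N) = 6*(-2 - N) = -12 - 6*N)
√(41*(-8) + (u(9, (0 + 3)*4) + D(0))/(38 + 104)) = √(41*(-8) + ((0 + 3)*4 + (-12 - 6*0))/(38 + 104)) = √(-328 + (3*4 + (-12 + 0))/142) = √(-328 + (12 - 12)*(1/142)) = √(-328 + 0*(1/142)) = √(-328 + 0) = √(-328) = 2*I*√82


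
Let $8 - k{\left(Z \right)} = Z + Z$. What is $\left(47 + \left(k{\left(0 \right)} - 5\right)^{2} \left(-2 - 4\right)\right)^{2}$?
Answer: $49$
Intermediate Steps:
$k{\left(Z \right)} = 8 - 2 Z$ ($k{\left(Z \right)} = 8 - \left(Z + Z\right) = 8 - 2 Z$)
$\left(47 + \left(k{\left(0 \right)} - 5\right)^{2} \left(-2 - 4\right)\right)^{2} = \left(47 + \left(\left(8 - 0\right) - 5\right)^{2} \left(-2 - 4\right)\right)^{2} = \left(47 + \left(\left(8 + 0\right) - 5\right)^{2} \left(-6\right)\right)^{2} = \left(47 + \left(8 - 5\right)^{2} \left(-6\right)\right)^{2} = \left(47 + 3^{2} \left(-6\right)\right)^{2} = \left(47 + 9 \left(-6\right)\right)^{2} = \left(47 - 54\right)^{2} = \left(-7\right)^{2} = 49$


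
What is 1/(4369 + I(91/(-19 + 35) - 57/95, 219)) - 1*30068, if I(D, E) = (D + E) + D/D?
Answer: -11050801756/367527 ≈ -30068.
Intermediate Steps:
I(D, E) = 1 + D + E (I(D, E) = (D + E) + 1 = 1 + D + E)
1/(4369 + I(91/(-19 + 35) - 57/95, 219)) - 1*30068 = 1/(4369 + (1 + (91/(-19 + 35) - 57/95) + 219)) - 1*30068 = 1/(4369 + (1 + (91/16 - 57*1/95) + 219)) - 30068 = 1/(4369 + (1 + (91*(1/16) - ⅗) + 219)) - 30068 = 1/(4369 + (1 + (91/16 - ⅗) + 219)) - 30068 = 1/(4369 + (1 + 407/80 + 219)) - 30068 = 1/(4369 + 18007/80) - 30068 = 1/(367527/80) - 30068 = 80/367527 - 30068 = -11050801756/367527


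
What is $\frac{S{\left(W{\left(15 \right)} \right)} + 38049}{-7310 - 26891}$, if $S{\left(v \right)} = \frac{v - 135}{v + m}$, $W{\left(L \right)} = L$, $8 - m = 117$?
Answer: $- \frac{1788363}{1607447} \approx -1.1125$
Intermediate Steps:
$m = -109$ ($m = 8 - 117 = -109$)
$S{\left(v \right)} = \frac{-135 + v}{-109 + v}$ ($S{\left(v \right)} = \frac{v - 135}{v - 109} = \frac{-135 + v}{-109 + v}$)
$\frac{S{\left(W{\left(15 \right)} \right)} + 38049}{-7310 - 26891} = \frac{\frac{-135 + 15}{-109 + 15} + 38049}{-7310 - 26891} = \frac{\frac{1}{-94} \left(-120\right) + 38049}{-34201} = \left(\left(- \frac{1}{94}\right) \left(-120\right) + 38049\right) \left(- \frac{1}{34201}\right) = \left(\frac{60}{47} + 38049\right) \left(- \frac{1}{34201}\right) = \frac{1788363}{47} \left(- \frac{1}{34201}\right) = - \frac{1788363}{1607447}$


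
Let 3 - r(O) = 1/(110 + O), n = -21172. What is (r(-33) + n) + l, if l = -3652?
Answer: -1911218/77 ≈ -24821.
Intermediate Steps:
r(O) = 3 - 1/(110 + O)
(r(-33) + n) + l = ((329 + 3*(-33))/(110 - 33) - 21172) - 3652 = ((329 - 99)/77 - 21172) - 3652 = ((1/77)*230 - 21172) - 3652 = (230/77 - 21172) - 3652 = -1630014/77 - 3652 = -1911218/77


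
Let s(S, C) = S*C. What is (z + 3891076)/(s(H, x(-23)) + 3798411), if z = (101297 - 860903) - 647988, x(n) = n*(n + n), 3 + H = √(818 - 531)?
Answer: 9425402775234/14403502628701 - 2627523956*√287/14403502628701 ≈ 0.65129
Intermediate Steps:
H = -3 + √287 (H = -3 + √(818 - 531) = -3 + √287 ≈ 13.941)
x(n) = 2*n² (x(n) = n*(2*n) = 2*n²)
z = -1407594 (z = -759606 - 647988 = -1407594)
s(S, C) = C*S
(z + 3891076)/(s(H, x(-23)) + 3798411) = (-1407594 + 3891076)/((2*(-23)²)*(-3 + √287) + 3798411) = 2483482/((2*529)*(-3 + √287) + 3798411) = 2483482/(1058*(-3 + √287) + 3798411) = 2483482/((-3174 + 1058*√287) + 3798411) = 2483482/(3795237 + 1058*√287)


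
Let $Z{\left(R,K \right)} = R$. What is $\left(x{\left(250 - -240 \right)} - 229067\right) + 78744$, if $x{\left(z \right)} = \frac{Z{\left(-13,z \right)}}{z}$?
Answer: $- \frac{73658283}{490} \approx -1.5032 \cdot 10^{5}$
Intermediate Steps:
$x{\left(z \right)} = - \frac{13}{z}$
$\left(x{\left(250 - -240 \right)} - 229067\right) + 78744 = \left(- \frac{13}{250 - -240} - 229067\right) + 78744 = \left(- \frac{13}{250 + 240} - 229067\right) + 78744 = \left(- \frac{13}{490} - 229067\right) + 78744 = - \frac{112242843}{490} + 78744 = - \frac{73658283}{490}$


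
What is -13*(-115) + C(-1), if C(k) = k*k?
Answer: 1496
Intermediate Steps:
C(k) = k**2
-13*(-115) + C(-1) = -13*(-115) + (-1)**2 = 1495 + 1 = 1496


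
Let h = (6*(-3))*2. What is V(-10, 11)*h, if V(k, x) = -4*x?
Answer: 1584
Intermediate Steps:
h = -36 (h = -18*2 = -36)
V(-10, 11)*h = -4*11*(-36) = -44*(-36) = 1584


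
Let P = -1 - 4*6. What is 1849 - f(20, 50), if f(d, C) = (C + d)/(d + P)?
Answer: 1863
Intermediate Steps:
P = -25 (P = -1 - 24 = -25)
f(d, C) = (C + d)/(-25 + d) (f(d, C) = (C + d)/(d - 25) = (C + d)/(-25 + d))
1849 - f(20, 50) = 1849 - (50 + 20)/(-25 + 20) = 1849 - 70/(-5) = 1849 - (-1)*70/5 = 1849 - 1*(-14) = 1849 + 14 = 1863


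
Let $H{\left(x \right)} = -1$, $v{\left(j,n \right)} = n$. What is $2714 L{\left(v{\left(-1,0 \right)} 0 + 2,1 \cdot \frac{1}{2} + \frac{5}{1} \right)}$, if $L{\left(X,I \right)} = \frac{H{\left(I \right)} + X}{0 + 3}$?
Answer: $\frac{2714}{3} \approx 904.67$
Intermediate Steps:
$L{\left(X,I \right)} = - \frac{1}{3} + \frac{X}{3}$ ($L{\left(X,I \right)} = \frac{-1 + X}{0 + 3} = \frac{-1 + X}{3} = \left(-1 + X\right) \frac{1}{3} = - \frac{1}{3} + \frac{X}{3}$)
$2714 L{\left(v{\left(-1,0 \right)} 0 + 2,1 \cdot \frac{1}{2} + \frac{5}{1} \right)} = 2714 \left(- \frac{1}{3} + \frac{0 \cdot 0 + 2}{3}\right) = 2714 \left(- \frac{1}{3} + \frac{0 + 2}{3}\right) = 2714 \left(- \frac{1}{3} + \frac{1}{3} \cdot 2\right) = 2714 \left(- \frac{1}{3} + \frac{2}{3}\right) = 2714 \cdot \frac{1}{3} = \frac{2714}{3}$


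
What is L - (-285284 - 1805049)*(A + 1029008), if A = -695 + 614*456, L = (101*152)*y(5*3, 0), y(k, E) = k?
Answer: 2734776623181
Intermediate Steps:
L = 230280 (L = (101*152)*(5*3) = 15352*15 = 230280)
A = 279289 (A = -695 + 279984 = 279289)
L - (-285284 - 1805049)*(A + 1029008) = 230280 - (-285284 - 1805049)*(279289 + 1029008) = 230280 - (-2090333)*1308297 = 230280 - 1*(-2734776392901) = 230280 + 2734776392901 = 2734776623181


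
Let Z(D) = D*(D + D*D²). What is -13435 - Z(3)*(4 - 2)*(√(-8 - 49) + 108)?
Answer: -32875 - 180*I*√57 ≈ -32875.0 - 1359.0*I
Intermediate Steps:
Z(D) = D*(D + D³)
-13435 - Z(3)*(4 - 2)*(√(-8 - 49) + 108) = -13435 - (3² + 3⁴)*(4 - 2)*(√(-8 - 49) + 108) = -13435 - (9 + 81)*2*(√(-57) + 108) = -13435 - 90*2*(I*√57 + 108) = -13435 - 180*(108 + I*√57) = -13435 - (19440 + 180*I*√57) = -13435 + (-19440 - 180*I*√57) = -32875 - 180*I*√57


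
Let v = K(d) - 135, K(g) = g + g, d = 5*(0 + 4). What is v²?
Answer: 9025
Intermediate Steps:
d = 20 (d = 5*4 = 20)
K(g) = 2*g
v = -95 (v = 2*20 - 135 = 40 - 135 = -95)
v² = (-95)² = 9025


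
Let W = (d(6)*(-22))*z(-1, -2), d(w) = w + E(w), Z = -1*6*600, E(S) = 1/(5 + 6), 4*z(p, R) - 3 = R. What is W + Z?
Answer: -7267/2 ≈ -3633.5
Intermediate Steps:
z(p, R) = 3/4 + R/4
E(S) = 1/11
Z = -3600 (Z = -6*600 = -3600)
d(w) = 1/11 + w (d(w) = w + 1/11 = 1/11 + w)
W = -67/2 (W = ((1/11 + 6)*(-22))*(3/4 + (1/4)*(-2)) = ((67/11)*(-22))*(3/4 - 1/2) = -134*1/4 = -67/2 ≈ -33.500)
W + Z = -67/2 - 3600 = -7267/2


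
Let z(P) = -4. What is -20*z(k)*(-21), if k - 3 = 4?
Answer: -1680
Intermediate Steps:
k = 7 (k = 3 + 4 = 7)
-20*z(k)*(-21) = -20*(-4)*(-21) = 80*(-21) = -1680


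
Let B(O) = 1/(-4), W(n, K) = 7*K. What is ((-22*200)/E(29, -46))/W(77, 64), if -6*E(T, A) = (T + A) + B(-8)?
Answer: -550/161 ≈ -3.4161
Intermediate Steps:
B(O) = -¼
E(T, A) = 1/24 - A/6 - T/6 (E(T, A) = -((T + A) - ¼)/6 = -((A + T) - ¼)/6 = -(-¼ + A + T)/6 = 1/24 - A/6 - T/6)
((-22*200)/E(29, -46))/W(77, 64) = ((-22*200)/(1/24 - ⅙*(-46) - ⅙*29))/((7*64)) = -4400/(1/24 + 23/3 - 29/6)/448 = -4400/23/8*(1/448) = -4400*8/23*(1/448) = -35200/23*1/448 = -550/161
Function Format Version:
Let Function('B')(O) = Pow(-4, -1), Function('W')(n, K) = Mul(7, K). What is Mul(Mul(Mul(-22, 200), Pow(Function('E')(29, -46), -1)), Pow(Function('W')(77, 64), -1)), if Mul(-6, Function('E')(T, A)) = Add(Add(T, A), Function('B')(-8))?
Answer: Rational(-550, 161) ≈ -3.4161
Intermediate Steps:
Function('B')(O) = Rational(-1, 4)
Function('E')(T, A) = Add(Rational(1, 24), Mul(Rational(-1, 6), A), Mul(Rational(-1, 6), T)) (Function('E')(T, A) = Mul(Rational(-1, 6), Add(Add(T, A), Rational(-1, 4))) = Mul(Rational(-1, 6), Add(Add(A, T), Rational(-1, 4))) = Mul(Rational(-1, 6), Add(Rational(-1, 4), A, T)) = Add(Rational(1, 24), Mul(Rational(-1, 6), A), Mul(Rational(-1, 6), T)))
Mul(Mul(Mul(-22, 200), Pow(Function('E')(29, -46), -1)), Pow(Function('W')(77, 64), -1)) = Mul(Mul(Mul(-22, 200), Pow(Add(Rational(1, 24), Mul(Rational(-1, 6), -46), Mul(Rational(-1, 6), 29)), -1)), Pow(Mul(7, 64), -1)) = Mul(Mul(-4400, Pow(Add(Rational(1, 24), Rational(23, 3), Rational(-29, 6)), -1)), Pow(448, -1)) = Mul(Mul(-4400, Pow(Rational(23, 8), -1)), Rational(1, 448)) = Mul(Mul(-4400, Rational(8, 23)), Rational(1, 448)) = Mul(Rational(-35200, 23), Rational(1, 448)) = Rational(-550, 161)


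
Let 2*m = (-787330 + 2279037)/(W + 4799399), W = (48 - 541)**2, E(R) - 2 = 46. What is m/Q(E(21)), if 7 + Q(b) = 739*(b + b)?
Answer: 1491707/715392267552 ≈ 2.0852e-6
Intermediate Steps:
E(R) = 48 (E(R) = 2 + 46 = 48)
Q(b) = -7 + 1478*b (Q(b) = -7 + 739*(b + b) = -7 + 739*(2*b) = -7 + 1478*b)
W = 243049 (W = (-493)**2 = 243049)
m = 1491707/10084896 (m = ((-787330 + 2279037)/(243049 + 4799399))/2 = (1491707/5042448)/2 = (1491707*(1/5042448))/2 = (1/2)*(1491707/5042448) = 1491707/10084896 ≈ 0.14791)
m/Q(E(21)) = 1491707/(10084896*(-7 + 1478*48)) = 1491707/(10084896*(-7 + 70944)) = (1491707/10084896)/70937 = (1491707/10084896)*(1/70937) = 1491707/715392267552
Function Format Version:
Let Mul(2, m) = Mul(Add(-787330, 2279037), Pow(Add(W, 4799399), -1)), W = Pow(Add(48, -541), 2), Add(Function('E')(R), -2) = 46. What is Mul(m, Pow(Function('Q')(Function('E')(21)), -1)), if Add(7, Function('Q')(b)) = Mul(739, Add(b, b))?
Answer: Rational(1491707, 715392267552) ≈ 2.0852e-6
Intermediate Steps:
Function('E')(R) = 48 (Function('E')(R) = Add(2, 46) = 48)
Function('Q')(b) = Add(-7, Mul(1478, b)) (Function('Q')(b) = Add(-7, Mul(739, Add(b, b))) = Add(-7, Mul(739, Mul(2, b))) = Add(-7, Mul(1478, b)))
W = 243049 (W = Pow(-493, 2) = 243049)
m = Rational(1491707, 10084896) (m = Mul(Rational(1, 2), Mul(Add(-787330, 2279037), Pow(Add(243049, 4799399), -1))) = Mul(Rational(1, 2), Mul(1491707, Pow(5042448, -1))) = Mul(Rational(1, 2), Mul(1491707, Rational(1, 5042448))) = Mul(Rational(1, 2), Rational(1491707, 5042448)) = Rational(1491707, 10084896) ≈ 0.14791)
Mul(m, Pow(Function('Q')(Function('E')(21)), -1)) = Mul(Rational(1491707, 10084896), Pow(Add(-7, Mul(1478, 48)), -1)) = Mul(Rational(1491707, 10084896), Pow(Add(-7, 70944), -1)) = Mul(Rational(1491707, 10084896), Pow(70937, -1)) = Mul(Rational(1491707, 10084896), Rational(1, 70937)) = Rational(1491707, 715392267552)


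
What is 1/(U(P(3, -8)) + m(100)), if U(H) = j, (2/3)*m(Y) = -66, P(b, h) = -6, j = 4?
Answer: -1/95 ≈ -0.010526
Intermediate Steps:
m(Y) = -99 (m(Y) = (3/2)*(-66) = -99)
U(H) = 4
1/(U(P(3, -8)) + m(100)) = 1/(4 - 99) = 1/(-95) = -1/95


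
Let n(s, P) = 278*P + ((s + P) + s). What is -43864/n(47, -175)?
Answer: 43864/48731 ≈ 0.90013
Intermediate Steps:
n(s, P) = 2*s + 279*P (n(s, P) = 278*P + ((P + s) + s) = 278*P + (P + 2*s) = 2*s + 279*P)
-43864/n(47, -175) = -43864/(2*47 + 279*(-175)) = -43864/(94 - 48825) = -43864/(-48731) = -43864*(-1/48731) = 43864/48731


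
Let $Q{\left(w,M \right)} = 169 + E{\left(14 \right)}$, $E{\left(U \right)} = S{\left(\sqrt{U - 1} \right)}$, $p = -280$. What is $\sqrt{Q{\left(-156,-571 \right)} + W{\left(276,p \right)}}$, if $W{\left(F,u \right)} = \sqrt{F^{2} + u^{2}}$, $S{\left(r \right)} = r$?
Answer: $\sqrt{169 + \sqrt{13} + 4 \sqrt{9661}} \approx 23.786$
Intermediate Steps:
$E{\left(U \right)} = \sqrt{-1 + U}$ ($E{\left(U \right)} = \sqrt{U - 1} = \sqrt{-1 + U}$)
$Q{\left(w,M \right)} = 169 + \sqrt{13}$ ($Q{\left(w,M \right)} = 169 + \sqrt{-1 + 14} = 169 + \sqrt{13}$)
$\sqrt{Q{\left(-156,-571 \right)} + W{\left(276,p \right)}} = \sqrt{\left(169 + \sqrt{13}\right) + \sqrt{276^{2} + \left(-280\right)^{2}}} = \sqrt{\left(169 + \sqrt{13}\right) + \sqrt{76176 + 78400}} = \sqrt{\left(169 + \sqrt{13}\right) + \sqrt{154576}} = \sqrt{\left(169 + \sqrt{13}\right) + 4 \sqrt{9661}} = \sqrt{169 + \sqrt{13} + 4 \sqrt{9661}}$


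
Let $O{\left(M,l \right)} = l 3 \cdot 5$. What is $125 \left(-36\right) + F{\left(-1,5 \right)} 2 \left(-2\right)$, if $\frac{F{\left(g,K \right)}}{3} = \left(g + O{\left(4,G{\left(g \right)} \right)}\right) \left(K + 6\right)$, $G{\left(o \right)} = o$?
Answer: $-2388$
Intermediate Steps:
$O{\left(M,l \right)} = 15 l$ ($O{\left(M,l \right)} = 3 l 5 = 15 l$)
$F{\left(g,K \right)} = 48 g \left(6 + K\right)$ ($F{\left(g,K \right)} = 3 \left(g + 15 g\right) \left(K + 6\right) = 3 \cdot 16 g \left(6 + K\right) = 48 g \left(6 + K\right)$)
$125 \left(-36\right) + F{\left(-1,5 \right)} 2 \left(-2\right) = 125 \left(-36\right) + 48 \left(-1\right) \left(6 + 5\right) 2 \left(-2\right) = -4500 + 48 \left(-1\right) 11 \cdot 2 \left(-2\right) = -4500 + \left(-528\right) 2 \left(-2\right) = -4500 - -2112 = -4500 + 2112 = -2388$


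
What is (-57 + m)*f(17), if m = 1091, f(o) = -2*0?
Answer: 0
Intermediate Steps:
f(o) = 0
(-57 + m)*f(17) = (-57 + 1091)*0 = 1034*0 = 0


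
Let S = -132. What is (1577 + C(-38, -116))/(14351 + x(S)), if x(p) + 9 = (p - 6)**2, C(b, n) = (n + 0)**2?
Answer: 15033/33386 ≈ 0.45028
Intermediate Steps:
C(b, n) = n**2
x(p) = -9 + (-6 + p)**2 (x(p) = -9 + (p - 6)**2 = -9 + (-6 + p)**2)
(1577 + C(-38, -116))/(14351 + x(S)) = (1577 + (-116)**2)/(14351 + (-9 + (-6 - 132)**2)) = (1577 + 13456)/(14351 + (-9 + (-138)**2)) = 15033/(14351 + (-9 + 19044)) = 15033/(14351 + 19035) = 15033/33386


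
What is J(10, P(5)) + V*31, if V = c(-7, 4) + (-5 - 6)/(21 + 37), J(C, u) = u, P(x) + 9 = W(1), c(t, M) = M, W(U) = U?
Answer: 6387/58 ≈ 110.12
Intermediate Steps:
P(x) = -8 (P(x) = -9 + 1 = -8)
V = 221/58 (V = 4 + (-5 - 6)/(21 + 37) = 4 - 11/58 = 221/58 ≈ 3.8103)
J(10, P(5)) + V*31 = -8 + (221/58)*31 = -8 + 6851/58 = 6387/58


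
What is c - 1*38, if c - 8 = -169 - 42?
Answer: -241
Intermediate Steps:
c = -203 (c = 8 + (-169 - 42) = 8 - 211 = -203)
c - 1*38 = -203 - 1*38 = -203 - 38 = -241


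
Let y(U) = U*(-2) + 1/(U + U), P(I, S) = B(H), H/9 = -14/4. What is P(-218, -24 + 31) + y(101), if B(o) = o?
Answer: -23583/101 ≈ -233.50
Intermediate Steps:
H = -63/2 (H = 9*(-14/4) = 9*(-14*¼) = 9*(-7/2) = -63/2 ≈ -31.500)
P(I, S) = -63/2
y(U) = 1/(2*U) - 2*U (y(U) = -2*U + 1/(2*U) = 1/(2*U) - 2*U)
P(-218, -24 + 31) + y(101) = -63/2 + ((½)/101 - 2*101) = -63/2 + ((½)*(1/101) - 202) = -63/2 + (1/202 - 202) = -63/2 - 40803/202 = -23583/101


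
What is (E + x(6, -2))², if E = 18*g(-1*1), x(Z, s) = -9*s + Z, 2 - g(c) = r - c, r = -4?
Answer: 12996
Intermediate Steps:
g(c) = 6 + c (g(c) = 2 - (-4 - c) = 2 + (4 + c) = 6 + c)
x(Z, s) = Z - 9*s
E = 90 (E = 18*(6 - 1*1) = 18*(6 - 1) = 18*5 = 90)
(E + x(6, -2))² = (90 + (6 - 9*(-2)))² = (90 + (6 + 18))² = (90 + 24)² = 114² = 12996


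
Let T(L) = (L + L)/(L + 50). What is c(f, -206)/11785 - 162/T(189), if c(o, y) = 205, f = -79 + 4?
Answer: -1689682/16499 ≈ -102.41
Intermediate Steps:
f = -75
T(L) = 2*L/(50 + L) (T(L) = (2*L)/(50 + L) = 2*L/(50 + L))
c(f, -206)/11785 - 162/T(189) = 205/11785 - 162/(2*189/(50 + 189)) = 205*(1/11785) - 162/(2*189/239) = 41/2357 - 162/(2*189*(1/239)) = 41/2357 - 162/378/239 = 41/2357 - 162*239/378 = 41/2357 - 717/7 = -1689682/16499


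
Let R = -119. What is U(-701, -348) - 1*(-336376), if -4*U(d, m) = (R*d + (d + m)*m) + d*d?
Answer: 101408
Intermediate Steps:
U(d, m) = -d**2/4 + 119*d/4 - m*(d + m)/4 (U(d, m) = -((-119*d + (d + m)*m) + d*d)/4 = -((-119*d + m*(d + m)) + d**2)/4 = -(d**2 - 119*d + m*(d + m))/4 = -d**2/4 + 119*d/4 - m*(d + m)/4)
U(-701, -348) - 1*(-336376) = (-1/4*(-701)**2 - 1/4*(-348)**2 + (119/4)*(-701) - 1/4*(-701)*(-348)) - 1*(-336376) = (-1/4*491401 - 1/4*121104 - 83419/4 - 60987) + 336376 = (-491401/4 - 30276 - 83419/4 - 60987) + 336376 = -234968 + 336376 = 101408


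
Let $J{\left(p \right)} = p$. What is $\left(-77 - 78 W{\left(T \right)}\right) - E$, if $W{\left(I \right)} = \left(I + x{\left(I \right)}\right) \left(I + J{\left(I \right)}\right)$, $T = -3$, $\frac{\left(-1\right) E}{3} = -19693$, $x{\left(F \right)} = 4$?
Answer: $-58688$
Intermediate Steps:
$E = 59079$ ($E = \left(-3\right) \left(-19693\right) = 59079$)
$W{\left(I \right)} = 2 I \left(4 + I\right)$ ($W{\left(I \right)} = \left(I + 4\right) \left(I + I\right) = \left(4 + I\right) 2 I = 2 I \left(4 + I\right)$)
$\left(-77 - 78 W{\left(T \right)}\right) - E = \left(-77 - 78 \cdot 2 \left(-3\right) \left(4 - 3\right)\right) - 59079 = \left(-77 - 78 \cdot 2 \left(-3\right) 1\right) - 59079 = \left(-77 - -468\right) - 59079 = \left(-77 + 468\right) - 59079 = 391 - 59079 = -58688$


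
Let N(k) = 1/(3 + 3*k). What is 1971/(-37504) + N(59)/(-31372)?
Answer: -695637229/13236474240 ≈ -0.052555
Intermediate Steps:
1971/(-37504) + N(59)/(-31372) = 1971/(-37504) + (1/(3*(1 + 59)))/(-31372) = 1971*(-1/37504) + ((1/3)/60)*(-1/31372) = -1971/37504 + ((1/3)*(1/60))*(-1/31372) = -1971/37504 + (1/180)*(-1/31372) = -1971/37504 - 1/5646960 = -695637229/13236474240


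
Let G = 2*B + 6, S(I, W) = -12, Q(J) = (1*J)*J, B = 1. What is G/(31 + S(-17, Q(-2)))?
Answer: 8/19 ≈ 0.42105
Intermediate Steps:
Q(J) = J**2 (Q(J) = J*J = J**2)
G = 8 (G = 2*1 + 6 = 2 + 6 = 8)
G/(31 + S(-17, Q(-2))) = 8/(31 - 12) = 8/19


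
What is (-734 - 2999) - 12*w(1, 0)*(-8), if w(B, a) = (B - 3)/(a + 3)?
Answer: -3797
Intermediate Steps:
w(B, a) = (-3 + B)/(3 + a)
(-734 - 2999) - 12*w(1, 0)*(-8) = (-734 - 2999) - 12*((-3 + 1)/(3 + 0))*(-8) = -3733 - 12*(-2/3)*(-8) = -3733 - (-8)*(-8) = -3733 - 1*64 = -3733 - 64 = -3797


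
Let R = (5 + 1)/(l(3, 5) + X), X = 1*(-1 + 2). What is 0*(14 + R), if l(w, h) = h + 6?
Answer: 0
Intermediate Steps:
X = 1 (X = 1*1 = 1)
l(w, h) = 6 + h
R = ½ (R = (5 + 1)/((6 + 5) + 1) = 6/(11 + 1) = 6/12 = 6*(1/12) = ½ ≈ 0.50000)
0*(14 + R) = 0*(14 + ½) = 0*(29/2) = 0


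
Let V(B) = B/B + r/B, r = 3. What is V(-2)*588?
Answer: -294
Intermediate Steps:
V(B) = 1 + 3/B (V(B) = B/B + 3/B = 1 + 3/B)
V(-2)*588 = ((3 - 2)/(-2))*588 = -1/2*1*588 = -1/2*588 = -294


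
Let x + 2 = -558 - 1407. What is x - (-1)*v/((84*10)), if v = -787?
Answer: -1653067/840 ≈ -1967.9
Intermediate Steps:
x = -1967 (x = -2 + (-558 - 1407) = -2 - 1965 = -1967)
x - (-1)*v/((84*10)) = -1967 - (-1)*(-787/(84*10)) = -1967 - (-1)*(-787/840) = -1967 - (-1)*(-787*1/840) = -1967 - (-1)*(-787)/840 = -1967 - 1*787/840 = -1967 - 787/840 = -1653067/840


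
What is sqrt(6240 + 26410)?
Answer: 5*sqrt(1306) ≈ 180.69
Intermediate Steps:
sqrt(6240 + 26410) = sqrt(32650) = 5*sqrt(1306)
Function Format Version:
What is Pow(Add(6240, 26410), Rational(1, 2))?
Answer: Mul(5, Pow(1306, Rational(1, 2))) ≈ 180.69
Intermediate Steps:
Pow(Add(6240, 26410), Rational(1, 2)) = Pow(32650, Rational(1, 2)) = Mul(5, Pow(1306, Rational(1, 2)))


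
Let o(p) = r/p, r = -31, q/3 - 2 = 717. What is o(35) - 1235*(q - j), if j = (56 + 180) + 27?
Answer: -81868181/35 ≈ -2.3391e+6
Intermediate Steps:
q = 2157 (q = 6 + 3*717 = 6 + 2151 = 2157)
j = 263 (j = 236 + 27 = 263)
o(p) = -31/p
o(35) - 1235*(q - j) = -31/35 - 1235*(2157 - 1*263) = -31*1/35 - 1235*(2157 - 263) = -31/35 - 1235*1894 = -31/35 - 2339090 = -81868181/35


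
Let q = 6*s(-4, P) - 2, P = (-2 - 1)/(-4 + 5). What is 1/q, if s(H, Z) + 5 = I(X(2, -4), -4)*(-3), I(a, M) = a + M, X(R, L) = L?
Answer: 1/112 ≈ 0.0089286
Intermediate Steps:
I(a, M) = M + a
P = -3 (P = -3/1 = -3*1 = -3)
s(H, Z) = 19 (s(H, Z) = -5 + (-4 - 4)*(-3) = -5 - 8*(-3) = -5 + 24 = 19)
q = 112 (q = 6*19 - 2 = 114 - 2 = 112)
1/q = 1/112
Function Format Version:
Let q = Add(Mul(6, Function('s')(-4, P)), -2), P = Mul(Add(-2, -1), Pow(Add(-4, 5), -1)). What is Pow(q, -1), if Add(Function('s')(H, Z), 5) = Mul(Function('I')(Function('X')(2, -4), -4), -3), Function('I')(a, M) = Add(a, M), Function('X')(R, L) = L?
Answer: Rational(1, 112) ≈ 0.0089286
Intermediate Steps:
Function('I')(a, M) = Add(M, a)
P = -3 (P = Mul(-3, Pow(1, -1)) = Mul(-3, 1) = -3)
Function('s')(H, Z) = 19 (Function('s')(H, Z) = Add(-5, Mul(Add(-4, -4), -3)) = Add(-5, Mul(-8, -3)) = Add(-5, 24) = 19)
q = 112 (q = Add(Mul(6, 19), -2) = Add(114, -2) = 112)
Pow(q, -1) = Pow(112, -1) = Rational(1, 112)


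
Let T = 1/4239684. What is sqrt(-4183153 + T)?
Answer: I*sqrt(2088662285529934619)/706614 ≈ 2045.3*I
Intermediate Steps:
T = 1/4239684 ≈ 2.3587e-7
sqrt(-4183153 + T) = sqrt(-4183153 + 1/4239684) = sqrt(-17735246843651/4239684) = I*sqrt(2088662285529934619)/706614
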